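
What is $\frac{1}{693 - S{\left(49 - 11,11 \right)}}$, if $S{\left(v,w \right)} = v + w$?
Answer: $\frac{1}{644} \approx 0.0015528$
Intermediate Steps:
$\frac{1}{693 - S{\left(49 - 11,11 \right)}} = \frac{1}{693 - \left(\left(49 - 11\right) + 11\right)} = \frac{1}{693 - \left(38 + 11\right)} = \frac{1}{693 - 49} = \frac{1}{644}$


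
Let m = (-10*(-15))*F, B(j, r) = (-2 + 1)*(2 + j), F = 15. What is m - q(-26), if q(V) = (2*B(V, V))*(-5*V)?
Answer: -3990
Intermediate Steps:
B(j, r) = -2 - j (B(j, r) = -(2 + j) = -2 - j)
q(V) = -5*V*(-4 - 2*V) (q(V) = (2*(-2 - V))*(-5*V) = (-4 - 2*V)*(-5*V) = -5*V*(-4 - 2*V))
m = 2250 (m = -10*(-15)*15 = 150*15 = 2250)
m - q(-26) = 2250 - 10*(-26)*(2 - 26) = 2250 - 10*(-26)*(-24) = 2250 - 1*6240 = 2250 - 6240 = -3990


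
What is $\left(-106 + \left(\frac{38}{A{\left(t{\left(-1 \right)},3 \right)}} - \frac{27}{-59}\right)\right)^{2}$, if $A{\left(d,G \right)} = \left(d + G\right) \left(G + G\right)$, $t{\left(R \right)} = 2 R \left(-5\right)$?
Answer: $\frac{58434359824}{5294601} \approx 11037.0$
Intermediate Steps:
$t{\left(R \right)} = - 10 R$
$A{\left(d,G \right)} = 2 G \left(G + d\right)$ ($A{\left(d,G \right)} = \left(G + d\right) 2 G = 2 G \left(G + d\right)$)
$\left(-106 + \left(\frac{38}{A{\left(t{\left(-1 \right)},3 \right)}} - \frac{27}{-59}\right)\right)^{2} = \left(-106 - \left(- \frac{27}{59} - 38 \frac{1}{6 \left(3 - -10\right)}\right)\right)^{2} = \left(-106 - \left(- \frac{27}{59} - \frac{38}{2 \cdot 3 \left(3 + 10\right)}\right)\right)^{2} = \left(-106 + \left(\frac{38}{2 \cdot 3 \cdot 13} + \frac{27}{59}\right)\right)^{2} = \left(-106 + \left(\frac{38}{78} + \frac{27}{59}\right)\right)^{2} = \left(-106 + \left(38 \cdot \frac{1}{78} + \frac{27}{59}\right)\right)^{2} = \left(-106 + \left(\frac{19}{39} + \frac{27}{59}\right)\right)^{2} = \left(-106 + \frac{2174}{2301}\right)^{2} = \left(- \frac{241732}{2301}\right)^{2} = \frac{58434359824}{5294601}$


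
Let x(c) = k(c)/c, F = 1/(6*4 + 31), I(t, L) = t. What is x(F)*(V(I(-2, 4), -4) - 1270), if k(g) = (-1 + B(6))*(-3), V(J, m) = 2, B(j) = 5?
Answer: 836880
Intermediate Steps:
k(g) = -12 (k(g) = (-1 + 5)*(-3) = 4*(-3) = -12)
F = 1/55 (F = 1/(24 + 31) = 1/55 ≈ 0.018182)
x(c) = -12/c
x(F)*(V(I(-2, 4), -4) - 1270) = (-12/1/55)*(2 - 1270) = -12*55*(-1268) = -660*(-1268) = 836880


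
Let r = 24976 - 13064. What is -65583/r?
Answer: -65583/11912 ≈ -5.5056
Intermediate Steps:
r = 11912
-65583/r = -65583/11912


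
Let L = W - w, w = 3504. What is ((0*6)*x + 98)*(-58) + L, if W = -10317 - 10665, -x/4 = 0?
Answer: -30170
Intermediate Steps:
x = 0 (x = -4*0 = 0)
W = -20982
L = -24486 (L = -20982 - 1*3504 = -20982 - 3504 = -24486)
((0*6)*x + 98)*(-58) + L = ((0*6)*0 + 98)*(-58) - 24486 = (0*0 + 98)*(-58) - 24486 = (0 + 98)*(-58) - 24486 = 98*(-58) - 24486 = -5684 - 24486 = -30170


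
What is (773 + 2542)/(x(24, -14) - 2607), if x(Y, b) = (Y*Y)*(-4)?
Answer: -1105/1637 ≈ -0.67502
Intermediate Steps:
x(Y, b) = -4*Y² (x(Y, b) = Y²*(-4) = -4*Y²)
(773 + 2542)/(x(24, -14) - 2607) = (773 + 2542)/(-4*24² - 2607) = 3315/(-4*576 - 2607) = 3315/(-2304 - 2607) = 3315/(-4911) = 3315*(-1/4911) = -1105/1637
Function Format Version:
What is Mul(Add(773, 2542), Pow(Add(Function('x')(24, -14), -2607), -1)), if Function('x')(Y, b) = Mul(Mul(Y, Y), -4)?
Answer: Rational(-1105, 1637) ≈ -0.67502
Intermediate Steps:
Function('x')(Y, b) = Mul(-4, Pow(Y, 2)) (Function('x')(Y, b) = Mul(Pow(Y, 2), -4) = Mul(-4, Pow(Y, 2)))
Mul(Add(773, 2542), Pow(Add(Function('x')(24, -14), -2607), -1)) = Mul(Add(773, 2542), Pow(Add(Mul(-4, Pow(24, 2)), -2607), -1)) = Mul(3315, Pow(Add(Mul(-4, 576), -2607), -1)) = Mul(3315, Pow(Add(-2304, -2607), -1)) = Mul(3315, Pow(-4911, -1)) = Mul(3315, Rational(-1, 4911)) = Rational(-1105, 1637)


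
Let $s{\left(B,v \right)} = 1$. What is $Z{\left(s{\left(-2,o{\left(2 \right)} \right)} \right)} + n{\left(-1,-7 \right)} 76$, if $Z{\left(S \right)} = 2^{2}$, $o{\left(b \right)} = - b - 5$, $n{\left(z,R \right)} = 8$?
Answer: $612$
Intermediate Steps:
$o{\left(b \right)} = -5 - b$
$Z{\left(S \right)} = 4$
$Z{\left(s{\left(-2,o{\left(2 \right)} \right)} \right)} + n{\left(-1,-7 \right)} 76 = 4 + 8 \cdot 76 = 4 + 608 = 612$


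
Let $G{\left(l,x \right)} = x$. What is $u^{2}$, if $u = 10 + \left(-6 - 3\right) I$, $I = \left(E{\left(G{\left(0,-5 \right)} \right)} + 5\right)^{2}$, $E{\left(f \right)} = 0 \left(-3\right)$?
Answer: $46225$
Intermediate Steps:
$E{\left(f \right)} = 0$
$I = 25$ ($I = \left(0 + 5\right)^{2} = 5^{2} = 25$)
$u = -215$ ($u = 10 + \left(-6 - 3\right) 25 = 10 - 225 = -215$)
$u^{2} = \left(-215\right)^{2} = 46225$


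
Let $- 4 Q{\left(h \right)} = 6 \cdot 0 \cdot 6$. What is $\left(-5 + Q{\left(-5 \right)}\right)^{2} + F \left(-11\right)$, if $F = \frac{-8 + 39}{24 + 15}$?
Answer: $\frac{634}{39} \approx 16.256$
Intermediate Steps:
$Q{\left(h \right)} = 0$ ($Q{\left(h \right)} = - \frac{6 \cdot 0 \cdot 6}{4} = - \frac{0 \cdot 6}{4} = \left(- \frac{1}{4}\right) 0 = 0$)
$F = \frac{31}{39} \approx 0.79487$
$\left(-5 + Q{\left(-5 \right)}\right)^{2} + F \left(-11\right) = \left(-5 + 0\right)^{2} + \frac{31}{39} \left(-11\right) = \left(-5\right)^{2} - \frac{341}{39} = 25 - \frac{341}{39} = \frac{634}{39}$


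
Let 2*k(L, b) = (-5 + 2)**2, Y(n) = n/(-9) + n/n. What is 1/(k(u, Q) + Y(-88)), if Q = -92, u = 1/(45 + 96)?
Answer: 18/275 ≈ 0.065454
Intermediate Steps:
u = 1/141 ≈ 0.0070922
Y(n) = 1 - n/9 (Y(n) = n*(-1/9) + 1 = -n/9 + 1 = 1 - n/9)
k(L, b) = 9/2 (k(L, b) = (-5 + 2)**2/2 = (1/2)*(-3)**2 = (1/2)*9 = 9/2)
1/(k(u, Q) + Y(-88)) = 1/(9/2 + (1 - 1/9*(-88))) = 1/(9/2 + (1 + 88/9)) = 1/(9/2 + 97/9) = 1/(275/18) = 18/275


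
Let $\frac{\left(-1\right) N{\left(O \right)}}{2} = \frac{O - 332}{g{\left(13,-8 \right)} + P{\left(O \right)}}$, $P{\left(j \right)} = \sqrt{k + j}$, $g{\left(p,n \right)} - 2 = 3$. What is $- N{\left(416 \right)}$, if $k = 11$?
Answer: $- \frac{140}{67} + \frac{28 \sqrt{427}}{67} \approx 6.5461$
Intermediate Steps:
$g{\left(p,n \right)} = 5$ ($g{\left(p,n \right)} = 2 + 3 = 5$)
$P{\left(j \right)} = \sqrt{11 + j}$
$N{\left(O \right)} = - \frac{2 \left(-332 + O\right)}{5 + \sqrt{11 + O}}$ ($N{\left(O \right)} = - 2 \frac{O - 332}{5 + \sqrt{11 + O}} = - 2 \frac{-332 + O}{5 + \sqrt{11 + O}} = - \frac{2 \left(-332 + O\right)}{5 + \sqrt{11 + O}}$)
$- N{\left(416 \right)} = - \frac{2 \left(332 - 416\right)}{5 + \sqrt{11 + 416}} = - \frac{2 \left(332 - 416\right)}{5 + \sqrt{427}} = - \frac{2 \left(-84\right)}{5 + \sqrt{427}} = - \frac{-168}{5 + \sqrt{427}} = \frac{168}{5 + \sqrt{427}}$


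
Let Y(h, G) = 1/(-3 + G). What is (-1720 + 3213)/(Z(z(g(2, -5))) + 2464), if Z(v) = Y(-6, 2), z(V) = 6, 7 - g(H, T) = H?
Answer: 1493/2463 ≈ 0.60617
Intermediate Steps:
g(H, T) = 7 - H
Z(v) = -1 (Z(v) = 1/(-3 + 2) = 1/(-1) = -1)
(-1720 + 3213)/(Z(z(g(2, -5))) + 2464) = (-1720 + 3213)/(-1 + 2464) = 1493/2463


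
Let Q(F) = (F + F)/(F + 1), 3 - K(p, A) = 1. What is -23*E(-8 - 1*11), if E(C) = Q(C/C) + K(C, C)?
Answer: -69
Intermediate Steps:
K(p, A) = 2 (K(p, A) = 3 - 1*1 = 3 - 1 = 2)
Q(F) = 2*F/(1 + F) (Q(F) = (2*F)/(1 + F) = 2*F/(1 + F))
E(C) = 3 (E(C) = 2*(C/C)/(1 + C/C) + 2 = 2*1/(1 + 1) + 2 = 2*1/2 + 2 = 2*1*(½) + 2 = 1 + 2 = 3)
-23*E(-8 - 1*11) = -23*3 = -69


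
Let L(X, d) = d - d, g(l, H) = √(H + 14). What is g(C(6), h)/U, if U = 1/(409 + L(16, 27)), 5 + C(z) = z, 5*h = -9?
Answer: 409*√305/5 ≈ 1428.6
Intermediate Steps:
h = -9/5 (h = (⅕)*(-9) = -9/5 ≈ -1.8000)
C(z) = -5 + z
g(l, H) = √(14 + H)
L(X, d) = 0
U = 1/409 (U = 1/(409 + 0) = 1/409 ≈ 0.0024450)
g(C(6), h)/U = √(14 - 9/5)/(1/409) = √(61/5)*409 = (√305/5)*409 = 409*√305/5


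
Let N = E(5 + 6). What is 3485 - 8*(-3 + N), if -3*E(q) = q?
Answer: 10615/3 ≈ 3538.3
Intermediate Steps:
E(q) = -q/3
N = -11/3 (N = -(5 + 6)/3 = -⅓*11 = -11/3 ≈ -3.6667)
3485 - 8*(-3 + N) = 3485 - 8*(-3 - 11/3) = 3485 - 8*(-20/3) = 3485 + 160/3 = 10615/3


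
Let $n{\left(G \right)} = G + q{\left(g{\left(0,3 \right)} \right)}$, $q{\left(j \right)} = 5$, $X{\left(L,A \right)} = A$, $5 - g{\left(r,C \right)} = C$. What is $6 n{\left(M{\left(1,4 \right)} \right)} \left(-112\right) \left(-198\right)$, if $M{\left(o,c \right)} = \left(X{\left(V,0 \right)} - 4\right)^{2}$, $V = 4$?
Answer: $2794176$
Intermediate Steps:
$g{\left(r,C \right)} = 5 - C$
$M{\left(o,c \right)} = 16$ ($M{\left(o,c \right)} = \left(0 - 4\right)^{2} = \left(-4\right)^{2} = 16$)
$n{\left(G \right)} = 5 + G$ ($n{\left(G \right)} = G + 5 = 5 + G$)
$6 n{\left(M{\left(1,4 \right)} \right)} \left(-112\right) \left(-198\right) = 6 \left(5 + 16\right) \left(-112\right) \left(-198\right) = 6 \cdot 21 \left(-112\right) \left(-198\right) = 126 \left(-112\right) \left(-198\right) = \left(-14112\right) \left(-198\right) = 2794176$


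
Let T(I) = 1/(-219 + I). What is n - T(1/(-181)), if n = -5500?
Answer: -218019819/39640 ≈ -5500.0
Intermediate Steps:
n - T(1/(-181)) = -5500 - 1/(-219 + 1/(-181)) = -5500 - 1/(-219 - 1/181) = -5500 - 1/(-39640/181) = -5500 - 1*(-181/39640) = -5500 + 181/39640 = -218019819/39640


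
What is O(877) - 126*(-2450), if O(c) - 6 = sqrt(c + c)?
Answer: 308706 + sqrt(1754) ≈ 3.0875e+5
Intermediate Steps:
O(c) = 6 + sqrt(2)*sqrt(c) (O(c) = 6 + sqrt(c + c) = 6 + sqrt(2*c) = 6 + sqrt(2)*sqrt(c))
O(877) - 126*(-2450) = (6 + sqrt(2)*sqrt(877)) - 126*(-2450) = (6 + sqrt(1754)) - 1*(-308700) = (6 + sqrt(1754)) + 308700 = 308706 + sqrt(1754)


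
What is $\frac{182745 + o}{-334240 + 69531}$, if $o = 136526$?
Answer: $- \frac{319271}{264709} \approx -1.2061$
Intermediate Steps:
$\frac{182745 + o}{-334240 + 69531} = \frac{182745 + 136526}{-334240 + 69531} = \frac{319271}{-264709} = 319271 \left(- \frac{1}{264709}\right) = - \frac{319271}{264709}$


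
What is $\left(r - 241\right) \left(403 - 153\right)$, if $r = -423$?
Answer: $-166000$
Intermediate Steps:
$\left(r - 241\right) \left(403 - 153\right) = \left(-423 - 241\right) \left(403 - 153\right) = \left(-423 - 241\right) 250 = \left(-664\right) 250 = -166000$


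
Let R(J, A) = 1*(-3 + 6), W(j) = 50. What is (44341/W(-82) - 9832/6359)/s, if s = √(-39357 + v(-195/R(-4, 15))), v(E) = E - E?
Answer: -93824273*I*√4373/1390395350 ≈ -4.4624*I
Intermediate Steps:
R(J, A) = 3 (R(J, A) = 1*3 = 3)
v(E) = 0
s = 3*I*√4373 (s = √(-39357 + 0) = √(-39357) = 3*I*√4373 ≈ 198.39*I)
(44341/W(-82) - 9832/6359)/s = (44341/50 - 9832/6359)/((3*I*√4373)) = (44341*(1/50) - 9832*1/6359)*(-I*√4373/13119) = (44341/50 - 9832/6359)*(-I*√4373/13119) = 281472819*(-I*√4373/13119)/317950 = -93824273*I*√4373/1390395350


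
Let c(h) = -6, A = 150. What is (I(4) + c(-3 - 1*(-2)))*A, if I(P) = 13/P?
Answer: -825/2 ≈ -412.50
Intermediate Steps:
(I(4) + c(-3 - 1*(-2)))*A = (13/4 - 6)*150 = -11/4*150 = -825/2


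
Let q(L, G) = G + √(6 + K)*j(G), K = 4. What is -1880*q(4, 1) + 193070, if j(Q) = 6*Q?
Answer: 191190 - 11280*√10 ≈ 1.5552e+5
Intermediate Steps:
q(L, G) = G + 6*G*√10 (q(L, G) = G + √(6 + 4)*(6*G) = G + √10*(6*G) = G + 6*G*√10)
-1880*q(4, 1) + 193070 = -1880*(1 + 6*√10) + 193070 = (-1880 - 11280*√10) + 193070 = 191190 - 11280*√10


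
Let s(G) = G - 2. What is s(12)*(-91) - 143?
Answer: -1053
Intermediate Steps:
s(G) = -2 + G
s(12)*(-91) - 143 = (-2 + 12)*(-91) - 143 = 10*(-91) - 143 = -910 - 143 = -1053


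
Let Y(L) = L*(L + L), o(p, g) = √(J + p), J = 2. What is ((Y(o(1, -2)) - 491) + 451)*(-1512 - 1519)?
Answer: 103054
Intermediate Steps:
o(p, g) = √(2 + p)
Y(L) = 2*L² (Y(L) = L*(2*L) = 2*L²)
((Y(o(1, -2)) - 491) + 451)*(-1512 - 1519) = ((2*(√(2 + 1))² - 491) + 451)*(-1512 - 1519) = ((2*(√3)² - 491) + 451)*(-3031) = ((2*3 - 491) + 451)*(-3031) = ((6 - 491) + 451)*(-3031) = (-485 + 451)*(-3031) = -34*(-3031) = 103054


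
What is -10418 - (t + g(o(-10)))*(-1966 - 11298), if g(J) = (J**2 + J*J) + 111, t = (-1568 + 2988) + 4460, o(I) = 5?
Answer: 80117406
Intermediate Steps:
t = 5880 (t = 1420 + 4460 = 5880)
g(J) = 111 + 2*J**2 (g(J) = (J**2 + J**2) + 111 = 2*J**2 + 111 = 111 + 2*J**2)
-10418 - (t + g(o(-10)))*(-1966 - 11298) = -10418 - (5880 + (111 + 2*5**2))*(-1966 - 11298) = -10418 - (5880 + (111 + 2*25))*(-13264) = -10418 - (5880 + (111 + 50))*(-13264) = -10418 - (5880 + 161)*(-13264) = -10418 - 6041*(-13264) = -10418 - 1*(-80127824) = -10418 + 80127824 = 80117406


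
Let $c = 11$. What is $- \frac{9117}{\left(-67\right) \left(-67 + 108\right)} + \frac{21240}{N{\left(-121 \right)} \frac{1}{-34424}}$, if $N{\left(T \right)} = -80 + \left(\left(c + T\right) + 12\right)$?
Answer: $\frac{1004256982773}{244483} \approx 4.1077 \cdot 10^{6}$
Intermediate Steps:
$N{\left(T \right)} = -57 + T$ ($N{\left(T \right)} = -80 + \left(\left(11 + T\right) + 12\right) = -80 + \left(23 + T\right) = -57 + T$)
$- \frac{9117}{\left(-67\right) \left(-67 + 108\right)} + \frac{21240}{N{\left(-121 \right)} \frac{1}{-34424}} = - \frac{9117}{\left(-67\right) \left(-67 + 108\right)} + \frac{21240}{\left(-57 - 121\right) \frac{1}{-34424}} = - \frac{9117}{\left(-67\right) 41} + \frac{21240}{\left(-178\right) \left(- \frac{1}{34424}\right)} = - \frac{9117}{-2747} + \frac{21240}{\frac{89}{17212}} = \left(-9117\right) \left(- \frac{1}{2747}\right) + 21240 \cdot \frac{17212}{89} = \frac{9117}{2747} + \frac{365582880}{89} = \frac{1004256982773}{244483}$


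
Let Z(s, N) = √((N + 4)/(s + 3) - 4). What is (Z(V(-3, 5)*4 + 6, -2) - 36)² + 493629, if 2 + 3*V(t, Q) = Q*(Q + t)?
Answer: 29200345/59 - 72*I*√13570/59 ≈ 4.9492e+5 - 142.16*I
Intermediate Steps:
V(t, Q) = -⅔ + Q*(Q + t)/3 (V(t, Q) = -⅔ + (Q*(Q + t))/3 = -⅔ + Q*(Q + t)/3)
Z(s, N) = √(-4 + (4 + N)/(3 + s)) (Z(s, N) = √((4 + N)/(3 + s) - 4) = √(-4 + (4 + N)/(3 + s)))
(Z(V(-3, 5)*4 + 6, -2) - 36)² + 493629 = (√((-8 - 2 - 4*((-⅔ + (⅓)*5² + (⅓)*5*(-3))*4 + 6))/(3 + ((-⅔ + (⅓)*5² + (⅓)*5*(-3))*4 + 6))) - 36)² + 493629 = (√((-8 - 2 - 4*((-⅔ + (⅓)*25 - 5)*4 + 6))/(3 + ((-⅔ + (⅓)*25 - 5)*4 + 6))) - 36)² + 493629 = (√((-8 - 2 - 4*((-⅔ + 25/3 - 5)*4 + 6))/(3 + ((-⅔ + 25/3 - 5)*4 + 6))) - 36)² + 493629 = (√((-8 - 2 - 4*((8/3)*4 + 6))/(3 + ((8/3)*4 + 6))) - 36)² + 493629 = (√((-8 - 2 - 4*(32/3 + 6))/(3 + (32/3 + 6))) - 36)² + 493629 = (√((-8 - 2 - 4*50/3)/(3 + 50/3)) - 36)² + 493629 = (√((-8 - 2 - 200/3)/(59/3)) - 36)² + 493629 = (√((3/59)*(-230/3)) - 36)² + 493629 = (√(-230/59) - 36)² + 493629 = (I*√13570/59 - 36)² + 493629 = (-36 + I*√13570/59)² + 493629 = 493629 + (-36 + I*√13570/59)²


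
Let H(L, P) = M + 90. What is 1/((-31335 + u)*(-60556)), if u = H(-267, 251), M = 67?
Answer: 1/1888014968 ≈ 5.2966e-10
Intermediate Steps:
H(L, P) = 157 (H(L, P) = 67 + 90 = 157)
u = 157
1/((-31335 + u)*(-60556)) = 1/((-31335 + 157)*(-60556)) = -1/60556/(-31178) = -1/31178*(-1/60556) = 1/1888014968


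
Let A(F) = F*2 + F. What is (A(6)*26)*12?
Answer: 5616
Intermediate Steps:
A(F) = 3*F (A(F) = 2*F + F = 3*F)
(A(6)*26)*12 = ((3*6)*26)*12 = (18*26)*12 = 468*12 = 5616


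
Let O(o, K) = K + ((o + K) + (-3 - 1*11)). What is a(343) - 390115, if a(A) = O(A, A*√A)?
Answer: -389786 + 4802*√7 ≈ -3.7708e+5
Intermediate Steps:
O(o, K) = -14 + o + 2*K (O(o, K) = K + ((K + o) + (-3 - 11)) = K + ((K + o) - 14) = K + (-14 + K + o) = -14 + o + 2*K)
a(A) = -14 + A + 2*A^(3/2) (a(A) = -14 + A + 2*(A*√A) = -14 + A + 2*A^(3/2))
a(343) - 390115 = (-14 + 343 + 2*343^(3/2)) - 390115 = (-14 + 343 + 2*(2401*√7)) - 390115 = (-14 + 343 + 4802*√7) - 390115 = (329 + 4802*√7) - 390115 = -389786 + 4802*√7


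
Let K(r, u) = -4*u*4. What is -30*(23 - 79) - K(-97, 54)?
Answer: 2544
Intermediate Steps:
K(r, u) = -16*u
-30*(23 - 79) - K(-97, 54) = -30*(23 - 79) - (-16)*54 = -30*(-56) - 1*(-864) = 1680 + 864 = 2544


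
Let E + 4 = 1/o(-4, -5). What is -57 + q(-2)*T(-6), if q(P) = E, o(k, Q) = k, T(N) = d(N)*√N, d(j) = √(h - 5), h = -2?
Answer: -57 + 17*√42/4 ≈ -29.457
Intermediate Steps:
d(j) = I*√7 (d(j) = √(-2 - 5) = √(-7) = I*√7)
T(N) = I*√7*√N (T(N) = (I*√7)*√N = I*√7*√N)
E = -17/4 (E = -4 + 1/(-4) = -4 - ¼ = -17/4 ≈ -4.2500)
q(P) = -17/4
-57 + q(-2)*T(-6) = -57 - 17*I*√7*√(-6)/4 = -57 - 17*I*√7*I*√6/4 = -57 - (-17)*√42/4 = -57 + 17*√42/4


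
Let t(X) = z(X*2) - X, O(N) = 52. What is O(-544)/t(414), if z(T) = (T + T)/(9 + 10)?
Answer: -494/3105 ≈ -0.15910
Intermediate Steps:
z(T) = 2*T/19 (z(T) = (2*T)/19 = (2*T)*(1/19) = 2*T/19)
t(X) = -15*X/19 (t(X) = 2*(X*2)/19 - X = 2*(2*X)/19 - X = 4*X/19 - X = -15*X/19)
O(-544)/t(414) = 52/((-15/19*414)) = 52/(-6210/19) = 52*(-19/6210) = -494/3105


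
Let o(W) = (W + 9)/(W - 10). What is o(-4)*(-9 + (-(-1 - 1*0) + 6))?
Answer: 5/7 ≈ 0.71429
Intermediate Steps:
o(W) = (9 + W)/(-10 + W)
o(-4)*(-9 + (-(-1 - 1*0) + 6)) = ((9 - 4)/(-10 - 4))*(-9 + (-(-1 - 1*0) + 6)) = (5/(-14))*(-9 + (-(-1 + 0) + 6)) = (-1/14*5)*(-9 + (-1*(-1) + 6)) = -5*(-9 + (1 + 6))/14 = -5*(-9 + 7)/14 = -5/14*(-2) = 5/7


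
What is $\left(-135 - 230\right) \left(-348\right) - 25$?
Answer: $126995$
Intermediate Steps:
$\left(-135 - 230\right) \left(-348\right) - 25 = \left(-365\right) \left(-348\right) - 25 = 127020 - 25 = 126995$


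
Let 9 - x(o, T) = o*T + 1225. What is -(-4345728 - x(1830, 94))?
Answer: 4172492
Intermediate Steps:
x(o, T) = -1216 - T*o (x(o, T) = 9 - (o*T + 1225) = 9 - (T*o + 1225) = 9 - (1225 + T*o) = 9 + (-1225 - T*o) = -1216 - T*o)
-(-4345728 - x(1830, 94)) = -(-4345728 - (-1216 - 1*94*1830)) = -(-4345728 - (-1216 - 172020)) = -(-4345728 - 1*(-173236)) = -(-4345728 + 173236) = -1*(-4172492) = 4172492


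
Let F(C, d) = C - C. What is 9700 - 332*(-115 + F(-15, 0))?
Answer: 47880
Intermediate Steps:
F(C, d) = 0
9700 - 332*(-115 + F(-15, 0)) = 9700 - 332*(-115 + 0) = 9700 - 332*(-115) = 9700 - 1*(-38180) = 9700 + 38180 = 47880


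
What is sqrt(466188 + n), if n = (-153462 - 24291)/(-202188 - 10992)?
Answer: sqrt(588507879603215)/35530 ≈ 682.78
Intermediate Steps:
n = 59251/71060 (n = -177753/(-213180) = -177753*(-1/213180) = 59251/71060 ≈ 0.83382)
sqrt(466188 + n) = sqrt(466188 + 59251/71060) = sqrt(33127378531/71060) = sqrt(588507879603215)/35530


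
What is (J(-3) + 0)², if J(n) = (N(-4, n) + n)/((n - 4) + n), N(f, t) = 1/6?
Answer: 289/3600 ≈ 0.080278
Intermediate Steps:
N(f, t) = ⅙
J(n) = (⅙ + n)/(-4 + 2*n) (J(n) = (⅙ + n)/((n - 4) + n) = (⅙ + n)/((-4 + n) + n) = (⅙ + n)/(-4 + 2*n))
(J(-3) + 0)² = ((1 + 6*(-3))/(12*(-2 - 3)) + 0)² = ((1/12)*(1 - 18)/(-5) + 0)² = ((1/12)*(-⅕)*(-17) + 0)² = (17/60 + 0)² = (17/60)² = 289/3600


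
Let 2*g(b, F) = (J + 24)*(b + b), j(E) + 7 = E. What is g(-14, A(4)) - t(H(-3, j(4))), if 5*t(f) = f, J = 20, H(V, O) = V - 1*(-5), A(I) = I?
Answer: -3082/5 ≈ -616.40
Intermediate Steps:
j(E) = -7 + E
H(V, O) = 5 + V (H(V, O) = V + 5 = 5 + V)
g(b, F) = 44*b (g(b, F) = ((20 + 24)*(b + b))/2 = (44*(2*b))/2 = (88*b)/2 = 44*b)
t(f) = f/5
g(-14, A(4)) - t(H(-3, j(4))) = 44*(-14) - (5 - 3)/5 = -616 - 2/5 = -616 - 1*⅖ = -616 - ⅖ = -3082/5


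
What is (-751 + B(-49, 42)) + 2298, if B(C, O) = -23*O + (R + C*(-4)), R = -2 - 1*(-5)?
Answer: 780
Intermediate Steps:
R = 3 (R = -2 + 5 = 3)
B(C, O) = 3 - 23*O - 4*C (B(C, O) = -23*O + (3 + C*(-4)) = -23*O + (3 - 4*C) = 3 - 23*O - 4*C)
(-751 + B(-49, 42)) + 2298 = (-751 + (3 - 23*42 - 4*(-49))) + 2298 = (-751 + (3 - 966 + 196)) + 2298 = (-751 - 767) + 2298 = -1518 + 2298 = 780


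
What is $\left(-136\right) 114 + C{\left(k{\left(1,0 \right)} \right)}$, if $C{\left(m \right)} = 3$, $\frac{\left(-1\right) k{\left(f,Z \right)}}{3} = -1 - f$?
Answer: $-15501$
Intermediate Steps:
$k{\left(f,Z \right)} = 3 + 3 f$ ($k{\left(f,Z \right)} = - 3 \left(-1 - f\right) = 3 + 3 f$)
$\left(-136\right) 114 + C{\left(k{\left(1,0 \right)} \right)} = \left(-136\right) 114 + 3 = -15504 + 3 = -15501$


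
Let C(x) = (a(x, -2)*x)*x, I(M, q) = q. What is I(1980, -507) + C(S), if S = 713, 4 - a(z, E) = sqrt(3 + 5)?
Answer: 2032969 - 1016738*sqrt(2) ≈ 5.9508e+5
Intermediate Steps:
a(z, E) = 4 - 2*sqrt(2) (a(z, E) = 4 - sqrt(3 + 5) = 4 - sqrt(8) = 4 - 2*sqrt(2))
C(x) = x**2*(4 - 2*sqrt(2)) (C(x) = ((4 - 2*sqrt(2))*x)*x = (x*(4 - 2*sqrt(2)))*x = x**2*(4 - 2*sqrt(2)))
I(1980, -507) + C(S) = -507 + 2*713**2*(2 - sqrt(2)) = -507 + 2*508369*(2 - sqrt(2)) = -507 + (2033476 - 1016738*sqrt(2)) = 2032969 - 1016738*sqrt(2)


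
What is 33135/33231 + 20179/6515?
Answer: 295480958/72166655 ≈ 4.0944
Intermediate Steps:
33135/33231 + 20179/6515 = 33135*(1/33231) + 20179*(1/6515) = 11045/11077 + 20179/6515 = 295480958/72166655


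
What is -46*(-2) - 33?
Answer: 59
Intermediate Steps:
-46*(-2) - 33 = 92 - 33 = 59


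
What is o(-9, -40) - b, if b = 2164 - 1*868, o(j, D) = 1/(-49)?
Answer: -63505/49 ≈ -1296.0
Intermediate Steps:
o(j, D) = -1/49
b = 1296 (b = 2164 - 868 = 1296)
o(-9, -40) - b = -1/49 - 1*1296 = -1/49 - 1296 = -63505/49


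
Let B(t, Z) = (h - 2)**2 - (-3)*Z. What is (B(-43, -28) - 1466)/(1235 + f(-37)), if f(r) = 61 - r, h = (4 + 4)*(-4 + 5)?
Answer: -1514/1333 ≈ -1.1358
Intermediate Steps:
h = 8 (h = 8*1 = 8)
B(t, Z) = 36 + 3*Z (B(t, Z) = (8 - 2)**2 - (-3)*Z = 6**2 + 3*Z = 36 + 3*Z)
(B(-43, -28) - 1466)/(1235 + f(-37)) = ((36 + 3*(-28)) - 1466)/(1235 + (61 - 1*(-37))) = ((36 - 84) - 1466)/(1235 + (61 + 37)) = (-48 - 1466)/(1235 + 98) = -1514/1333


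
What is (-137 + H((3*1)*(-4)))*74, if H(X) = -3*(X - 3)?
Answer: -6808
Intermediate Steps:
H(X) = 9 - 3*X (H(X) = -3*(-3 + X) = 9 - 3*X)
(-137 + H((3*1)*(-4)))*74 = (-137 + (9 - 3*3*1*(-4)))*74 = (-137 + (9 - 9*(-4)))*74 = (-137 + (9 - 3*(-12)))*74 = (-137 + (9 + 36))*74 = (-137 + 45)*74 = -92*74 = -6808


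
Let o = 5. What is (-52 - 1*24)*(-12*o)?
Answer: 4560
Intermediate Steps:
(-52 - 1*24)*(-12*o) = (-52 - 1*24)*(-12*5) = (-52 - 24)*(-60) = -76*(-60) = 4560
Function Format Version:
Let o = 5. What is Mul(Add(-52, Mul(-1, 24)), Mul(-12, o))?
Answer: 4560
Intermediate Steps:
Mul(Add(-52, Mul(-1, 24)), Mul(-12, o)) = Mul(Add(-52, Mul(-1, 24)), Mul(-12, 5)) = Mul(Add(-52, -24), -60) = Mul(-76, -60) = 4560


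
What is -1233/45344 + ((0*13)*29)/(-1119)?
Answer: -1233/45344 ≈ -0.027192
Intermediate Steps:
-1233/45344 + ((0*13)*29)/(-1119) = -1233*1/45344 + (0*29)*(-1/1119) = -1233/45344 + 0*(-1/1119) = -1233/45344 + 0 = -1233/45344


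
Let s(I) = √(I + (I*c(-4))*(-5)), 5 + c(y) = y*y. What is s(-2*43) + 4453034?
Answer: 4453034 + 6*√129 ≈ 4.4531e+6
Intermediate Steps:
c(y) = -5 + y² (c(y) = -5 + y*y = -5 + y²)
s(I) = 3*√6*√(-I) (s(I) = √(I + (I*(-5 + (-4)²))*(-5)) = √(I + (I*(-5 + 16))*(-5)) = √(I + (I*11)*(-5)) = √(I + (11*I)*(-5)) = √(I - 55*I) = √(-54*I) = 3*√6*√(-I))
s(-2*43) + 4453034 = 3*√6*√(-(-2)*43) + 4453034 = 3*√6*√(-1*(-86)) + 4453034 = 3*√6*√86 + 4453034 = 6*√129 + 4453034 = 4453034 + 6*√129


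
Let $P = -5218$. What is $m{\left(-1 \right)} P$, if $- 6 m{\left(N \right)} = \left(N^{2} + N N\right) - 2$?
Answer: $0$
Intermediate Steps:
$m{\left(N \right)} = \frac{1}{3} - \frac{N^{2}}{3}$ ($m{\left(N \right)} = - \frac{\left(N^{2} + N N\right) - 2}{6} = - \frac{\left(N^{2} + N^{2}\right) - 2}{6} = - \frac{2 N^{2} - 2}{6} = - \frac{-2 + 2 N^{2}}{6} = \frac{1}{3} - \frac{N^{2}}{3}$)
$m{\left(-1 \right)} P = \left(\frac{1}{3} - \frac{\left(-1\right)^{2}}{3}\right) \left(-5218\right) = \left(\frac{1}{3} - \frac{1}{3}\right) \left(-5218\right) = 0 \left(-5218\right) = 0$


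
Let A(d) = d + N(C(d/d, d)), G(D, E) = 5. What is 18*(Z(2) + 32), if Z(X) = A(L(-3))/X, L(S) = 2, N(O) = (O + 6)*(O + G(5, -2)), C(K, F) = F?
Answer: 1098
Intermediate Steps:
N(O) = (5 + O)*(6 + O) (N(O) = (O + 6)*(O + 5) = (6 + O)*(5 + O) = (5 + O)*(6 + O))
A(d) = 30 + d² + 12*d (A(d) = d + (30 + d² + 11*d) = 30 + d² + 12*d)
Z(X) = 58/X (Z(X) = (30 + 2² + 12*2)/X = (30 + 4 + 24)/X = 58/X)
18*(Z(2) + 32) = 18*(58/2 + 32) = 18*(58*(½) + 32) = 18*(29 + 32) = 18*61 = 1098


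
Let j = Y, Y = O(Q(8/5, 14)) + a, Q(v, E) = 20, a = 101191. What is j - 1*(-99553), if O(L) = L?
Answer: 200764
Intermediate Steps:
Y = 101211 (Y = 20 + 101191 = 101211)
j = 101211
j - 1*(-99553) = 101211 - 1*(-99553) = 101211 + 99553 = 200764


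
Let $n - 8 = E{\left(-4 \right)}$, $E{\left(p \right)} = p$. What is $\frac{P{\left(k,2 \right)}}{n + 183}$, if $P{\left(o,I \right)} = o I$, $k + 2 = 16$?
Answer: $\frac{28}{187} \approx 0.14973$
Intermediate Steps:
$k = 14$ ($k = -2 + 16 = 14$)
$n = 4$ ($n = 8 - 4 = 4$)
$P{\left(o,I \right)} = I o$
$\frac{P{\left(k,2 \right)}}{n + 183} = \frac{2 \cdot 14}{4 + 183} = \frac{1}{187} \cdot 28 = \frac{28}{187}$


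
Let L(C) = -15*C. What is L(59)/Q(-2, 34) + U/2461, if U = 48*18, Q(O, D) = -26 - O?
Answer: 732907/19688 ≈ 37.226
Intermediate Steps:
U = 864
L(59)/Q(-2, 34) + U/2461 = (-15*59)/(-26 - 1*(-2)) + 864/2461 = -885/(-26 + 2) + 864*(1/2461) = -885/(-24) + 864/2461 = -885*(-1/24) + 864/2461 = 295/8 + 864/2461 = 732907/19688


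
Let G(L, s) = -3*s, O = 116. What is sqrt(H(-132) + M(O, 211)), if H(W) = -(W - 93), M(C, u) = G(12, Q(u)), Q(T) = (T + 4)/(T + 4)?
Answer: sqrt(222) ≈ 14.900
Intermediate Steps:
Q(T) = 1 (Q(T) = (4 + T)/(4 + T) = 1)
M(C, u) = -3 (M(C, u) = -3*1 = -3)
H(W) = 93 - W (H(W) = -(-93 + W) = 93 - W)
sqrt(H(-132) + M(O, 211)) = sqrt((93 - 1*(-132)) - 3) = sqrt((93 + 132) - 3) = sqrt(225 - 3) = sqrt(222)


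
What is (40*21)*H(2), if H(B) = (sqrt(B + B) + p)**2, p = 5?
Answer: 41160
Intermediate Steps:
H(B) = (5 + sqrt(2)*sqrt(B))**2 (H(B) = (sqrt(B + B) + 5)**2 = (sqrt(2*B) + 5)**2 = (sqrt(2)*sqrt(B) + 5)**2 = (5 + sqrt(2)*sqrt(B))**2)
(40*21)*H(2) = (40*21)*(5 + sqrt(2)*sqrt(2))**2 = 840*(5 + 2)**2 = 840*7**2 = 840*49 = 41160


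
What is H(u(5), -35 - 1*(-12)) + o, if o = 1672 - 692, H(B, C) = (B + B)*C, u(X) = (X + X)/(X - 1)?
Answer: 865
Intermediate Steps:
u(X) = 2*X/(-1 + X) (u(X) = (2*X)/(-1 + X) = 2*X/(-1 + X))
H(B, C) = 2*B*C (H(B, C) = (2*B)*C = 2*B*C)
o = 980
H(u(5), -35 - 1*(-12)) + o = 2*(2*5/(-1 + 5))*(-35 - 1*(-12)) + 980 = 2*(2*5/4)*(-35 + 12) + 980 = 2*(2*5*(1/4))*(-23) + 980 = 2*(5/2)*(-23) + 980 = -115 + 980 = 865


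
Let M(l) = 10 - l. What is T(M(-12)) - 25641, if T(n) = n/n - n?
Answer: -25662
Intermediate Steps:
T(n) = 1 - n
T(M(-12)) - 25641 = (1 - (10 - 1*(-12))) - 25641 = (1 - (10 + 12)) - 25641 = (1 - 1*22) - 25641 = (1 - 22) - 25641 = -21 - 25641 = -25662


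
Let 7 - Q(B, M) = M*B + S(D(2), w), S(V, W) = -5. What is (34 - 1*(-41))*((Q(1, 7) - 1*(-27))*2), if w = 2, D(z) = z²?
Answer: 4800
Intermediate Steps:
Q(B, M) = 12 - B*M (Q(B, M) = 7 - (M*B - 5) = 7 - (B*M - 5) = 7 - (-5 + B*M) = 7 + (5 - B*M) = 12 - B*M)
(34 - 1*(-41))*((Q(1, 7) - 1*(-27))*2) = (34 - 1*(-41))*(((12 - 1*1*7) - 1*(-27))*2) = (34 + 41)*(((12 - 7) + 27)*2) = 75*((5 + 27)*2) = 75*(32*2) = 75*64 = 4800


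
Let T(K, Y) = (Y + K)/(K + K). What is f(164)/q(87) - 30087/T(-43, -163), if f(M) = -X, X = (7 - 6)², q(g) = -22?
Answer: -28462199/2266 ≈ -12561.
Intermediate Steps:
X = 1 (X = 1² = 1)
T(K, Y) = (K + Y)/(2*K) (T(K, Y) = (K + Y)/((2*K)) = (K + Y)*(1/(2*K)) = (K + Y)/(2*K))
f(M) = -1 (f(M) = -1*1 = -1)
f(164)/q(87) - 30087/T(-43, -163) = -1/(-22) - 30087*(-86/(-43 - 163)) = -1*(-1/22) - 30087/((½)*(-1/43)*(-206)) = 1/22 - 30087/103/43 = 1/22 - 30087*43/103 = 1/22 - 1293741/103 = -28462199/2266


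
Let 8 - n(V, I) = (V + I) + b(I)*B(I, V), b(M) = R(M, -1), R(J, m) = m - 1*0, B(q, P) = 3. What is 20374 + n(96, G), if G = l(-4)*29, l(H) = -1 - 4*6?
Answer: 21014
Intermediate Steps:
R(J, m) = m (R(J, m) = m + 0 = m)
l(H) = -25 (l(H) = -1 - 24 = -25)
b(M) = -1
G = -725 (G = -25*29 = -725)
n(V, I) = 11 - I - V (n(V, I) = 8 - ((V + I) - 1*3) = 8 - ((I + V) - 3) = 8 - (-3 + I + V) = 8 + (3 - I - V) = 11 - I - V)
20374 + n(96, G) = 20374 + (11 - 1*(-725) - 1*96) = 20374 + (11 + 725 - 96) = 20374 + 640 = 21014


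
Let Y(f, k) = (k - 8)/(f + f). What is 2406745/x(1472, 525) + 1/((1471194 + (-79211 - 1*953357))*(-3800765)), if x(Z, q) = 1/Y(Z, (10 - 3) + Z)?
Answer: 2951060715421967971803/2453992321566080 ≈ 1.2026e+6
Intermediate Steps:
Y(f, k) = (-8 + k)/(2*f) (Y(f, k) = (-8 + k)/((2*f)) = (-8 + k)*(1/(2*f)) = (-8 + k)/(2*f))
x(Z, q) = 2*Z/(-1 + Z) (x(Z, q) = 1/((-8 + ((10 - 3) + Z))/(2*Z)) = 1/((-8 + (7 + Z))/(2*Z)) = 1/((-1 + Z)/(2*Z)) = 2*Z/(-1 + Z))
2406745/x(1472, 525) + 1/((1471194 + (-79211 - 1*953357))*(-3800765)) = 2406745/((2*1472/(-1 + 1472))) + 1/((1471194 + (-79211 - 1*953357))*(-3800765)) = 2406745/((2*1472/1471)) - 1/3800765/(1471194 + (-79211 - 953357)) = 2406745/((2*1472*(1/1471))) - 1/3800765/(1471194 - 1032568) = 2406745/(2944/1471) - 1/3800765/438626 = 2406745*(1471/2944) + (1/438626)*(-1/3800765) = 3540321895/2944 - 1/1667114348890 = 2951060715421967971803/2453992321566080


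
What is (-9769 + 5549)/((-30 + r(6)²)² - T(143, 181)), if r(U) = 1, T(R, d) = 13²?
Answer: -1055/168 ≈ -6.2798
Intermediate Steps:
T(R, d) = 169
(-9769 + 5549)/((-30 + r(6)²)² - T(143, 181)) = (-9769 + 5549)/((-30 + 1²)² - 1*169) = -4220/((-30 + 1)² - 169) = -4220/((-29)² - 169) = -4220/(841 - 169) = -4220/672 = -4220*1/672 = -1055/168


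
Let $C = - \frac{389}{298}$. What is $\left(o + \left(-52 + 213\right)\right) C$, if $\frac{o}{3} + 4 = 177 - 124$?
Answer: $- \frac{59906}{149} \approx -402.05$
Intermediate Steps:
$o = 147$ ($o = -12 + 3 \left(177 - 124\right) = -12 + 3 \cdot 53 = -12 + 159 = 147$)
$C = - \frac{389}{298}$ ($C = \left(-389\right) \frac{1}{298} = - \frac{389}{298} \approx -1.3054$)
$\left(o + \left(-52 + 213\right)\right) C = \left(147 + \left(-52 + 213\right)\right) \left(- \frac{389}{298}\right) = \left(147 + 161\right) \left(- \frac{389}{298}\right) = 308 \left(- \frac{389}{298}\right) = - \frac{59906}{149}$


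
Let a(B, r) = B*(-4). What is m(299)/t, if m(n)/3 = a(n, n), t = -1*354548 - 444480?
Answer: 897/199757 ≈ 0.0044905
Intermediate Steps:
t = -799028 (t = -354548 - 444480 = -799028)
a(B, r) = -4*B
m(n) = -12*n (m(n) = 3*(-4*n) = -12*n)
m(299)/t = -12*299/(-799028) = -3588*(-1/799028) = 897/199757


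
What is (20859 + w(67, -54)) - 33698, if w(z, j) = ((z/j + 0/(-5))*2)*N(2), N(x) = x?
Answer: -346787/27 ≈ -12844.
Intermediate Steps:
w(z, j) = 4*z/j (w(z, j) = ((z/j + 0/(-5))*2)*2 = ((z/j + 0*(-⅕))*2)*2 = ((z/j + 0)*2)*2 = ((z/j)*2)*2 = (2*z/j)*2 = 4*z/j)
(20859 + w(67, -54)) - 33698 = (20859 + 4*67/(-54)) - 33698 = (20859 + 4*67*(-1/54)) - 33698 = (20859 - 134/27) - 33698 = 563059/27 - 33698 = -346787/27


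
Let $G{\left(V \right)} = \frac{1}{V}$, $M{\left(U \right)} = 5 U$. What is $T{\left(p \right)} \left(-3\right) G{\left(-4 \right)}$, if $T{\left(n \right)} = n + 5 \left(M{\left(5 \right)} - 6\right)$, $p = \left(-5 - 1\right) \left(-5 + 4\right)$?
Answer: $\frac{303}{4} \approx 75.75$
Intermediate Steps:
$p = 6$ ($p = \left(-6\right) \left(-1\right) = 6$)
$T{\left(n \right)} = 95 + n$ ($T{\left(n \right)} = n + 5 \left(5 \cdot 5 - 6\right) = n + 5 \left(25 - 6\right) = n + 5 \cdot 19 = n + 95 = 95 + n$)
$T{\left(p \right)} \left(-3\right) G{\left(-4 \right)} = \frac{\left(95 + 6\right) \left(-3\right)}{-4} = 101 \left(-3\right) \left(- \frac{1}{4}\right) = \left(-303\right) \left(- \frac{1}{4}\right) = \frac{303}{4}$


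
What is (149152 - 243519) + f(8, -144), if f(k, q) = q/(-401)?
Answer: -37841023/401 ≈ -94367.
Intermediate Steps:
f(k, q) = -q/401 (f(k, q) = q*(-1/401) = -q/401)
(149152 - 243519) + f(8, -144) = (149152 - 243519) - 1/401*(-144) = -94367 + 144/401 = -37841023/401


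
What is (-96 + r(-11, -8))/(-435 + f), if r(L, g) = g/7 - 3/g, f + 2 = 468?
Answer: -5419/1736 ≈ -3.1215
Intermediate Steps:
f = 466 (f = -2 + 468 = 466)
r(L, g) = -3/g + g/7 (r(L, g) = g*(⅐) - 3/g = g/7 - 3/g = -3/g + g/7)
(-96 + r(-11, -8))/(-435 + f) = (-96 + (-3/(-8) + (⅐)*(-8)))/(-435 + 466) = (-96 + (-3*(-⅛) - 8/7))/31 = (-96 + (3/8 - 8/7))*(1/31) = (-96 - 43/56)*(1/31) = -5419/56*1/31 = -5419/1736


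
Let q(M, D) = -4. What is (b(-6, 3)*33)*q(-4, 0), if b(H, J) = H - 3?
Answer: 1188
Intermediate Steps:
b(H, J) = -3 + H
(b(-6, 3)*33)*q(-4, 0) = ((-3 - 6)*33)*(-4) = -9*33*(-4) = -297*(-4) = 1188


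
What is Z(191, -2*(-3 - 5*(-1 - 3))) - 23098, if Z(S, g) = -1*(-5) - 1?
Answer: -23094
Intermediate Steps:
Z(S, g) = 4 (Z(S, g) = 5 - 1 = 4)
Z(191, -2*(-3 - 5*(-1 - 3))) - 23098 = 4 - 23098 = -23094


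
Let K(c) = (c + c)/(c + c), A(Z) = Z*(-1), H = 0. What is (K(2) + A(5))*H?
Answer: 0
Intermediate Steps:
A(Z) = -Z
K(c) = 1 (K(c) = (2*c)/((2*c)) = (2*c)*(1/(2*c)) = 1)
(K(2) + A(5))*H = (1 - 1*5)*0 = (1 - 5)*0 = -4*0 = 0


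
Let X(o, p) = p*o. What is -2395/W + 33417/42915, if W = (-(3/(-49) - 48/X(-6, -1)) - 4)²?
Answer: -81818284936/566492305 ≈ -144.43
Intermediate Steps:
X(o, p) = o*p
W = 39601/2401 (W = (-(3/(-49) - 48/((-6*(-1)))) - 4)² = (-(3*(-1/49) - 48/6) - 4)² = (-(-3/49 - 48*⅙) - 4)² = (-(-3/49 - 8) - 4)² = (-1*(-395/49) - 4)² = (395/49 - 4)² = (199/49)² = 39601/2401 ≈ 16.494)
-2395/W + 33417/42915 = -2395/39601/2401 + 33417/42915 = -2395*2401/39601 + 33417*(1/42915) = -5750395/39601 + 11139/14305 = -81818284936/566492305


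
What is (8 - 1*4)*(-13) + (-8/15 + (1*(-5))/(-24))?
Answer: -2093/40 ≈ -52.325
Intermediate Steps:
(8 - 1*4)*(-13) + (-8/15 + (1*(-5))/(-24)) = (8 - 4)*(-13) + (-8*1/15 - 5*(-1/24)) = 4*(-13) + (-8/15 + 5/24) = -52 - 13/40 = -2093/40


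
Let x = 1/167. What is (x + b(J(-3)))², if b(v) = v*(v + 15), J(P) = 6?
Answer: 442807849/27889 ≈ 15878.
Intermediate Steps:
x = 1/167 ≈ 0.0059880
b(v) = v*(15 + v)
(x + b(J(-3)))² = (1/167 + 6*(15 + 6))² = (1/167 + 6*21)² = (1/167 + 126)² = (21043/167)² = 442807849/27889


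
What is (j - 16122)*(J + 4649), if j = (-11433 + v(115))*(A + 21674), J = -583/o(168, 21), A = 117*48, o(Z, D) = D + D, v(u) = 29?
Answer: -30294474911675/21 ≈ -1.4426e+12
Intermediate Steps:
o(Z, D) = 2*D
A = 5616
J = -583/42 (J = -583/(2*21) = -583/42 ≈ -13.881)
j = -311215160 (j = (-11433 + 29)*(5616 + 21674) = -11404*27290 = -311215160)
(j - 16122)*(J + 4649) = (-311215160 - 16122)*(-583/42 + 4649) = -311231282*194675/42 = -30294474911675/21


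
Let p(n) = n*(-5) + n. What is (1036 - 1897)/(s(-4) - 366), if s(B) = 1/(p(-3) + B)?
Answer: 6888/2927 ≈ 2.3533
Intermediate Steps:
p(n) = -4*n (p(n) = -5*n + n = -4*n)
s(B) = 1/(12 + B) (s(B) = 1/(-4*(-3) + B) = 1/(12 + B))
(1036 - 1897)/(s(-4) - 366) = (1036 - 1897)/(1/(12 - 4) - 366) = -861/(1/8 - 366) = -861/(⅛ - 366) = -861/(-2927/8) = -861*(-8/2927) = 6888/2927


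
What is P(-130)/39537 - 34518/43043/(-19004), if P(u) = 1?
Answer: 99214879/1470038086062 ≈ 6.7491e-5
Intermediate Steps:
P(-130)/39537 - 34518/43043/(-19004) = 1/39537 - 34518/43043/(-19004) = 1*(1/39537) - 34518*1/43043*(-1/19004) = 1/39537 - 3138/3913*(-1/19004) = 1/39537 + 1569/37181326 = 99214879/1470038086062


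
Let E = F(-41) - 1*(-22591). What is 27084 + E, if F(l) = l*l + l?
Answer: 51315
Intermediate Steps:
F(l) = l + l**2 (F(l) = l**2 + l = l + l**2)
E = 24231 (E = -41*(1 - 41) - 1*(-22591) = -41*(-40) + 22591 = 1640 + 22591 = 24231)
27084 + E = 27084 + 24231 = 51315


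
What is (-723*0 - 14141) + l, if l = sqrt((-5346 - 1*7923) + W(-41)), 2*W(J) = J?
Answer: -14141 + I*sqrt(53158)/2 ≈ -14141.0 + 115.28*I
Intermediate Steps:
W(J) = J/2
l = I*sqrt(53158)/2 (l = sqrt((-5346 - 1*7923) + (1/2)*(-41)) = sqrt((-5346 - 7923) - 41/2) = sqrt(-13269 - 41/2) = sqrt(-26579/2) = I*sqrt(53158)/2 ≈ 115.28*I)
(-723*0 - 14141) + l = (-723*0 - 14141) + I*sqrt(53158)/2 = (0 - 14141) + I*sqrt(53158)/2 = -14141 + I*sqrt(53158)/2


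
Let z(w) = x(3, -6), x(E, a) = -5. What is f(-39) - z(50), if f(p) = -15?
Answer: -10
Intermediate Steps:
z(w) = -5
f(-39) - z(50) = -15 - 1*(-5) = -15 + 5 = -10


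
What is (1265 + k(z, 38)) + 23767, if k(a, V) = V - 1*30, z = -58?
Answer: 25040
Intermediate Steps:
k(a, V) = -30 + V (k(a, V) = V - 30 = -30 + V)
(1265 + k(z, 38)) + 23767 = (1265 + (-30 + 38)) + 23767 = (1265 + 8) + 23767 = 1273 + 23767 = 25040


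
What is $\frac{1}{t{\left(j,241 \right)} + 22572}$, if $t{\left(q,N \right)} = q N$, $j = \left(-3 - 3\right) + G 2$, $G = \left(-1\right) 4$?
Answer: $\frac{1}{19198} \approx 5.2089 \cdot 10^{-5}$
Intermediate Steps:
$G = -4$
$j = -14$ ($j = \left(-3 - 3\right) - 8 = -6 - 8 = -14$)
$t{\left(q,N \right)} = N q$
$\frac{1}{t{\left(j,241 \right)} + 22572} = \frac{1}{241 \left(-14\right) + 22572} = \frac{1}{-3374 + 22572} = \frac{1}{19198}$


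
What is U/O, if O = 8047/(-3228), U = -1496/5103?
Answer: 1609696/13687947 ≈ 0.11760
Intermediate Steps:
U = -1496/5103 (U = -1496*1/5103 = -1496/5103 ≈ -0.29316)
O = -8047/3228 (O = 8047*(-1/3228) = -8047/3228 ≈ -2.4929)
U/O = -1496/(5103*(-8047/3228)) = -1496/5103*(-3228/8047) = 1609696/13687947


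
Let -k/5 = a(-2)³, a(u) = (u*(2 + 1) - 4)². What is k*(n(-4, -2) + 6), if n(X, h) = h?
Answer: -20000000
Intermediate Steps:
a(u) = (-4 + 3*u)² (a(u) = (u*3 - 4)² = (3*u - 4)² = (-4 + 3*u)²)
k = -5000000 (k = -5*(-4 + 3*(-2))⁶ = -5*(-4 - 6)⁶ = -5*((-10)²)³ = -5*100³ = -5*1000000 = -5000000)
k*(n(-4, -2) + 6) = -5000000*(-2 + 6) = -5000000*4 = -20000000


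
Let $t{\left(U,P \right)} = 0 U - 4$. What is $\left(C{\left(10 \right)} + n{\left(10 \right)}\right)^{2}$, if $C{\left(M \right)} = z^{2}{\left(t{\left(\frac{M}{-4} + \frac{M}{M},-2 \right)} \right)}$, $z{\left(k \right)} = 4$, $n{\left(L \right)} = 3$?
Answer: $361$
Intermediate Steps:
$t{\left(U,P \right)} = -4$ ($t{\left(U,P \right)} = 0 - 4 = -4$)
$C{\left(M \right)} = 16$ ($C{\left(M \right)} = 4^{2} = 16$)
$\left(C{\left(10 \right)} + n{\left(10 \right)}\right)^{2} = \left(16 + 3\right)^{2} = 19^{2} = 361$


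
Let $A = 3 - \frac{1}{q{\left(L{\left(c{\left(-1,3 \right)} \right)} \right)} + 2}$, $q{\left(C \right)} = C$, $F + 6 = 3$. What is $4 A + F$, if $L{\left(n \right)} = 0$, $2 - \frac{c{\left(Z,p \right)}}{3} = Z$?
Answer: $7$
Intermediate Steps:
$F = -3$ ($F = -6 + 3 = -3$)
$c{\left(Z,p \right)} = 6 - 3 Z$
$A = \frac{5}{2}$ ($A = 3 - \frac{1}{0 + 2} = 3 - \frac{1}{2} = \frac{5}{2} \approx 2.5$)
$4 A + F = 4 \cdot \frac{5}{2} - 3 = 10 - 3 = 7$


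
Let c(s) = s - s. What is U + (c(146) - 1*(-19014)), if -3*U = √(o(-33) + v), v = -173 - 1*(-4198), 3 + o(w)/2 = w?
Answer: 19014 - √3953/3 ≈ 18993.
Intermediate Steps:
c(s) = 0
o(w) = -6 + 2*w
v = 4025 (v = -173 + 4198 = 4025)
U = -√3953/3 (U = -√((-6 + 2*(-33)) + 4025)/3 = -√((-6 - 66) + 4025)/3 = -√(-72 + 4025)/3 = -√3953/3 ≈ -20.958)
U + (c(146) - 1*(-19014)) = -√3953/3 + (0 - 1*(-19014)) = -√3953/3 + (0 + 19014) = -√3953/3 + 19014 = 19014 - √3953/3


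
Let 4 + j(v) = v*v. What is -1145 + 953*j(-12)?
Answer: 132275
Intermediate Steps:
j(v) = -4 + v² (j(v) = -4 + v*v = -4 + v²)
-1145 + 953*j(-12) = -1145 + 953*(-4 + (-12)²) = -1145 + 953*(-4 + 144) = -1145 + 953*140 = -1145 + 133420 = 132275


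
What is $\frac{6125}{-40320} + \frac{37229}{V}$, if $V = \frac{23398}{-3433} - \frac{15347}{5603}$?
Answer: $- \frac{824983395190867}{211720602240} \approx -3896.6$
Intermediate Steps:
$V = - \frac{183785245}{19235099}$ ($V = 23398 \left(- \frac{1}{3433}\right) - \frac{15347}{5603} = - \frac{23398}{3433} - \frac{15347}{5603} = - \frac{183785245}{19235099} \approx -9.5547$)
$\frac{6125}{-40320} + \frac{37229}{V} = \frac{6125}{-40320} + \frac{37229}{- \frac{183785245}{19235099}} = 6125 \left(- \frac{1}{40320}\right) + 37229 \left(- \frac{19235099}{183785245}\right) = - \frac{175}{1152} - \frac{716103500671}{183785245} = - \frac{824983395190867}{211720602240}$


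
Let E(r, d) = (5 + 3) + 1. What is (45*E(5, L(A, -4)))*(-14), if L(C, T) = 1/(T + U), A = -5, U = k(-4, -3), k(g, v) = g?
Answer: -5670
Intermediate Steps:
U = -4
L(C, T) = 1/(-4 + T) (L(C, T) = 1/(T - 4) = 1/(-4 + T))
E(r, d) = 9 (E(r, d) = 8 + 1 = 9)
(45*E(5, L(A, -4)))*(-14) = (45*9)*(-14) = 405*(-14) = -5670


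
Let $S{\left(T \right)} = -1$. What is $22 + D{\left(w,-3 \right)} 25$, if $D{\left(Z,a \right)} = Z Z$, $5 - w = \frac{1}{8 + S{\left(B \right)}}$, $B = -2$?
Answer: $\frac{29978}{49} \approx 611.8$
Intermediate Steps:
$w = \frac{34}{7}$ ($w = 5 - \frac{1}{8 - 1} = 5 - \frac{1}{7} = \frac{34}{7} \approx 4.8571$)
$D{\left(Z,a \right)} = Z^{2}$
$22 + D{\left(w,-3 \right)} 25 = 22 + \left(\frac{34}{7}\right)^{2} \cdot 25 = 22 + \frac{1156}{49} \cdot 25 = 22 + \frac{28900}{49} = \frac{29978}{49}$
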